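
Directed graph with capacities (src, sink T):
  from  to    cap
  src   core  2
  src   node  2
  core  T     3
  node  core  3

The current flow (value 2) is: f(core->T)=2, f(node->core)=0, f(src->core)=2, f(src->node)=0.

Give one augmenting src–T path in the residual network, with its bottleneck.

Residual along src->node->core->T: src->node: 2, node->core: 3, core->T: 1.
Bottleneck = min = 1.

src->node->core->T, bottleneck 1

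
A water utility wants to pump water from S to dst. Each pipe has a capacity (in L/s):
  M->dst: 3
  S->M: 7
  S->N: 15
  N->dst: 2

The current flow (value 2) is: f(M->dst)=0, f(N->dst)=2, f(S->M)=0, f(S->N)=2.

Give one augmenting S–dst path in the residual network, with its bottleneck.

S->M->dst, bottleneck 3

Residual along S->M->dst: S->M: 7, M->dst: 3.
Bottleneck = min = 3.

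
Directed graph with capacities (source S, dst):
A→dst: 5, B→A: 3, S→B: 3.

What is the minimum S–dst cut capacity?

3

Max flow = 3 (via 1 augmenting path).
In the residual at optimum, the set reachable from S is {S}.
Cut edges: S→B (cap 3). Sum = 3.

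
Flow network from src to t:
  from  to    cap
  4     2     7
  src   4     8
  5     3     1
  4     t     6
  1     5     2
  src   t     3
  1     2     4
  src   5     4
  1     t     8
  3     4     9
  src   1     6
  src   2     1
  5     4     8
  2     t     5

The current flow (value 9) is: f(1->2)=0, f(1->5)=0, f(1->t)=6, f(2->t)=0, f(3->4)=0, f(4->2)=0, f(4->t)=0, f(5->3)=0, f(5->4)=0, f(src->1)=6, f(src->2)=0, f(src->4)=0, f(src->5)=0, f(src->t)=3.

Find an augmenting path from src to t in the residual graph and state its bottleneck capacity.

src->4->t, bottleneck 6

Residual along src->4->t: src->4: 8, 4->t: 6.
Bottleneck = min = 6.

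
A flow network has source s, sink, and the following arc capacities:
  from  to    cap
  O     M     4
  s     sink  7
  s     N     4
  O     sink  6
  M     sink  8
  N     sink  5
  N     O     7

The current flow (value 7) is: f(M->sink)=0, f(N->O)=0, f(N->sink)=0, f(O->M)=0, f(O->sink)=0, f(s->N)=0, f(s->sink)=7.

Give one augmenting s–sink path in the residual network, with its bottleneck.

Residual along s->N->sink: s->N: 4, N->sink: 5.
Bottleneck = min = 4.

s->N->sink, bottleneck 4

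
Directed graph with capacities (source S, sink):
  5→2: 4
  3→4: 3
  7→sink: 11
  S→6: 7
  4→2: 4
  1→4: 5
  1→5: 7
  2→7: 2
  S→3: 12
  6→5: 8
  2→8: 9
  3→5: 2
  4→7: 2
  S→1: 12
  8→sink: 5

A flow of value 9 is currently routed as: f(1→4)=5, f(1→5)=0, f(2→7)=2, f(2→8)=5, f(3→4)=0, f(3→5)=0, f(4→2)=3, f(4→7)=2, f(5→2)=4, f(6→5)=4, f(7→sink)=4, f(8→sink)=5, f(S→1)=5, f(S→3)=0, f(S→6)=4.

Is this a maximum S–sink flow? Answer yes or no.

Residual reachable from S: {1, 2, 3, 4, 5, 6, 8, S}; sink is not reachable.
Saturated cut: 4→7, 2→7, 8→sink with total capacity 9 = current flow value. Flow is maximum.

Yes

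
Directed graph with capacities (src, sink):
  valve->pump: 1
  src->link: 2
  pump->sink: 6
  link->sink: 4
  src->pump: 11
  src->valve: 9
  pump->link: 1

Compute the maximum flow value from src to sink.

9

Augment src->pump->sink: bottleneck 6. Total 6.
Augment src->link->sink: bottleneck 2. Total 8.
Augment src->pump->link->sink: bottleneck 1. Total 9.
No augmenting path remains in the residual graph.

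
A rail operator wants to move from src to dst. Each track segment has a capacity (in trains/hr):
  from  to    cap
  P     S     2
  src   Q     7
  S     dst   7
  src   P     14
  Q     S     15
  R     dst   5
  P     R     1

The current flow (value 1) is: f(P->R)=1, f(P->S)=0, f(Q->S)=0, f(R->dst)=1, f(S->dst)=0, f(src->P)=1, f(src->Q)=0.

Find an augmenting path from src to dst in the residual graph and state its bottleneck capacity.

src->P->S->dst, bottleneck 2

Residual along src->P->S->dst: src->P: 13, P->S: 2, S->dst: 7.
Bottleneck = min = 2.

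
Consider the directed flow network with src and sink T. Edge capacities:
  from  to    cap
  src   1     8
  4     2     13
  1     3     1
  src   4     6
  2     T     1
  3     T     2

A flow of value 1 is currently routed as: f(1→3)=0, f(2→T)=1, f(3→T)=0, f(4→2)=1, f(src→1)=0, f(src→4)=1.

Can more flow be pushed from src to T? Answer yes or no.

Yes

Residual path src→1→3→T has bottleneck 1 > 0.
Pushing 1 along it raises the flow to 2, so the given flow is not maximum.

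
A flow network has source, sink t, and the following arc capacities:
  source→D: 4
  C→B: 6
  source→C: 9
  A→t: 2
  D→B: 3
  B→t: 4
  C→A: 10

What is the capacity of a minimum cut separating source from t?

6

Max flow = 6 (via 2 augmenting paths).
In the residual at optimum, the set reachable from source is {A, B, C, D, source}.
Cut edges: A→t (cap 2), B→t (cap 4). Sum = 6.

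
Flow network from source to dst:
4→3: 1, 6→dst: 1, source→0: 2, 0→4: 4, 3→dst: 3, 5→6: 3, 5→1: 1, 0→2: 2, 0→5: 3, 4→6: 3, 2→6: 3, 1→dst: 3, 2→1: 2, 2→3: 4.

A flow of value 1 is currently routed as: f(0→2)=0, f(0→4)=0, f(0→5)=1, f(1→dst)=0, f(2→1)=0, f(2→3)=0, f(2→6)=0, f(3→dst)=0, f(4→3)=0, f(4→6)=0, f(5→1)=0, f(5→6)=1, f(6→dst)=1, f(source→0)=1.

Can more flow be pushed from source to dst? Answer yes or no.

Residual path source→0→5→1→dst has bottleneck 1 > 0.
Pushing 1 along it raises the flow to 2, so the given flow is not maximum.

Yes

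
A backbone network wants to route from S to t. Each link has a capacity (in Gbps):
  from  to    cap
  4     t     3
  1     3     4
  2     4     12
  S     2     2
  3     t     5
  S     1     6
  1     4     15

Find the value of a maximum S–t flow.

Augment S->2->4->t: bottleneck 2. Total 2.
Augment S->1->4->t: bottleneck 1. Total 3.
Augment S->1->3->t: bottleneck 4. Total 7.
No augmenting path remains in the residual graph.

7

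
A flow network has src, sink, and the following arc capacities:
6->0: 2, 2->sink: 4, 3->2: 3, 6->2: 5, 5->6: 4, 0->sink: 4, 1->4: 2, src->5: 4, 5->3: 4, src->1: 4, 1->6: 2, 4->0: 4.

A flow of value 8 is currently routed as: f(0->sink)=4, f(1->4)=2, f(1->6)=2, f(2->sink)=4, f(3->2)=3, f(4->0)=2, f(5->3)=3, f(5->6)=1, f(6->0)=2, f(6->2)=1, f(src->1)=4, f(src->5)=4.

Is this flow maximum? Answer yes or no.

Residual reachable from src: {src}; sink is not reachable.
Saturated cut: src->5, src->1 with total capacity 8 = current flow value. Flow is maximum.

Yes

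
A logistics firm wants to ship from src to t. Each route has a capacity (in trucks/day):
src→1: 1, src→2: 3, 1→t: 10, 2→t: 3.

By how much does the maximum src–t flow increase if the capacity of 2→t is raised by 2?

Original max flow = 4.
Edge 2→t does not cross the min cut (source side {src}), so extra capacity there cannot help.
New max flow = 4. Increase = 0.

0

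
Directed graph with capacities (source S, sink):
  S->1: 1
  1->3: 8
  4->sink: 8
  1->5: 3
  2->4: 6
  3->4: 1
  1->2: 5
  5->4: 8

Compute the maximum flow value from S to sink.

Augment S->1->2->4->sink: bottleneck 1. Total 1.
No augmenting path remains in the residual graph.

1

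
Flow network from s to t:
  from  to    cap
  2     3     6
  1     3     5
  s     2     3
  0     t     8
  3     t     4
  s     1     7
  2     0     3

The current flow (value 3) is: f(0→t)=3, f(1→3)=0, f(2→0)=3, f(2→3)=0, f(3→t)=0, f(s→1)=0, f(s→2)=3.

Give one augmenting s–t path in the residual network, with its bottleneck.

s→1→3→t, bottleneck 4

Residual along s→1→3→t: s→1: 7, 1→3: 5, 3→t: 4.
Bottleneck = min = 4.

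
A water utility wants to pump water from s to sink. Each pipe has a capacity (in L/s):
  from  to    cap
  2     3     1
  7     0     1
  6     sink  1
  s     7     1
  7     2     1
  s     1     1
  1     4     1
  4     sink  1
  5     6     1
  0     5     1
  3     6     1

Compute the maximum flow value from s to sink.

2

Augment s→1→4→sink: bottleneck 1. Total 1.
Augment s→7→2→3→6→sink: bottleneck 1. Total 2.
No augmenting path remains in the residual graph.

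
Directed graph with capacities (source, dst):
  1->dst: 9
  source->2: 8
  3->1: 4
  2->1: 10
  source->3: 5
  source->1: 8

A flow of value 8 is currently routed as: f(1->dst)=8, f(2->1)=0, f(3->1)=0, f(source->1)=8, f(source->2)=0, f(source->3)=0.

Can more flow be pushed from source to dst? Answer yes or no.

Yes

Residual path source->2->1->dst has bottleneck 1 > 0.
Pushing 1 along it raises the flow to 9, so the given flow is not maximum.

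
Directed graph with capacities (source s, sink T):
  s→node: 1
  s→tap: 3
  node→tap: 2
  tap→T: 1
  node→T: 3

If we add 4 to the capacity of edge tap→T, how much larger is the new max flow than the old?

2

Original max flow = 2.
After raising cap(tap→T), augmenting paths through that edge carry 2 more units.
New max flow = 4. Increase = 2.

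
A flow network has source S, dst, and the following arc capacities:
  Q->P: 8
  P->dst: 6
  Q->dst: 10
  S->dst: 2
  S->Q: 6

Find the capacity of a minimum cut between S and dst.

8

Max flow = 8 (via 2 augmenting paths).
In the residual at optimum, the set reachable from S is {S}.
Cut edges: S->Q (cap 6), S->dst (cap 2). Sum = 8.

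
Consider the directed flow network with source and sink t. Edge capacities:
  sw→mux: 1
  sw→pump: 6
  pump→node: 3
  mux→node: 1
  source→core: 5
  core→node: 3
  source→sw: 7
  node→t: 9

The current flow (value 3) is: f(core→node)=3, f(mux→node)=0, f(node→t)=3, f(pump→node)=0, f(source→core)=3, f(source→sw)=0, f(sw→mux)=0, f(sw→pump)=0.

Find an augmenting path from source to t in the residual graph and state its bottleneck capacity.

source→sw→mux→node→t, bottleneck 1

Residual along source→sw→mux→node→t: source→sw: 7, sw→mux: 1, mux→node: 1, node→t: 6.
Bottleneck = min = 1.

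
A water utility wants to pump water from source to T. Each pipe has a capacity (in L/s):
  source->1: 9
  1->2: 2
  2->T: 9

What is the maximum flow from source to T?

Augment source->1->2->T: bottleneck 2. Total 2.
No augmenting path remains in the residual graph.

2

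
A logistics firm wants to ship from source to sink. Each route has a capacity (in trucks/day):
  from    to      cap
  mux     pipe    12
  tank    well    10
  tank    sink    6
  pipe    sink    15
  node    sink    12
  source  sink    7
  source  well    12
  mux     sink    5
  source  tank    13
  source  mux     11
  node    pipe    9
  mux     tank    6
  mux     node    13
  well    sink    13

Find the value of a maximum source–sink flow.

Augment source->sink: bottleneck 7. Total 7.
Augment source->mux->sink: bottleneck 5. Total 12.
Augment source->tank->sink: bottleneck 6. Total 18.
Augment source->well->sink: bottleneck 12. Total 30.
Augment source->mux->node->sink: bottleneck 6. Total 36.
Augment source->tank->well->sink: bottleneck 1. Total 37.
No augmenting path remains in the residual graph.

37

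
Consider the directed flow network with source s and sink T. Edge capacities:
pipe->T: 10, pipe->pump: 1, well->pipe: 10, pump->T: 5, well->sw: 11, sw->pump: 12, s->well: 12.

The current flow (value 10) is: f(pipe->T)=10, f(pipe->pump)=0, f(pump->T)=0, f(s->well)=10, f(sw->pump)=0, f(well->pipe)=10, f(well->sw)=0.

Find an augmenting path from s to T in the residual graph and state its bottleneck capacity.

s->well->sw->pump->T, bottleneck 2

Residual along s->well->sw->pump->T: s->well: 2, well->sw: 11, sw->pump: 12, pump->T: 5.
Bottleneck = min = 2.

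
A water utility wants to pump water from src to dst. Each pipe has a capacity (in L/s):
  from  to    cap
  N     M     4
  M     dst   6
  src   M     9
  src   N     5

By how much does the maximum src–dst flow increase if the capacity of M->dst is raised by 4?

4

Original max flow = 6.
After raising cap(M->dst), augmenting paths through that edge carry 4 more units.
New max flow = 10. Increase = 4.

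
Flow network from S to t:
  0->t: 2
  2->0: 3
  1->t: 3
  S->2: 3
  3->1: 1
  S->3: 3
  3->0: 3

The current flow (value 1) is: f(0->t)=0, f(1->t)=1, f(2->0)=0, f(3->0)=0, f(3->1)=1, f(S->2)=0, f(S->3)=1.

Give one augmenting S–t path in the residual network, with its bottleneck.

Residual along S->3->0->t: S->3: 2, 3->0: 3, 0->t: 2.
Bottleneck = min = 2.

S->3->0->t, bottleneck 2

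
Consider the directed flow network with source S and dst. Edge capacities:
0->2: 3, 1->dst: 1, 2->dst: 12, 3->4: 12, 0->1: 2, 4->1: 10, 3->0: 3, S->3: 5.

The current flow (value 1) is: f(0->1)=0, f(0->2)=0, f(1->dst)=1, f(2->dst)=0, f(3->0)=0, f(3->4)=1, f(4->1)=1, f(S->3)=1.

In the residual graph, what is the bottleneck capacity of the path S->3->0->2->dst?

3

Residual capacities along the path: S->3: 4, 3->0: 3, 0->2: 3, 2->dst: 12.
Minimum is 3.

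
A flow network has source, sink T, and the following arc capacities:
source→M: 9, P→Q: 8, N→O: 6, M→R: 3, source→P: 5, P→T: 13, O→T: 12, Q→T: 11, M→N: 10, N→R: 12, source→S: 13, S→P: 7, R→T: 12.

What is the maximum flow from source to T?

21

Augment source→P→T: bottleneck 5. Total 5.
Augment source→S→P→T: bottleneck 7. Total 12.
Augment source→M→R→T: bottleneck 3. Total 15.
Augment source→M→N→R→T: bottleneck 6. Total 21.
No augmenting path remains in the residual graph.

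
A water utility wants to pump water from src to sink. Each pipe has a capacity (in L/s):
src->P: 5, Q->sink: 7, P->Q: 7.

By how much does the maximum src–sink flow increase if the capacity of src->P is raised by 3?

2

Original max flow = 5.
After raising cap(src->P), augmenting paths through that edge carry 2 more units.
New max flow = 7. Increase = 2.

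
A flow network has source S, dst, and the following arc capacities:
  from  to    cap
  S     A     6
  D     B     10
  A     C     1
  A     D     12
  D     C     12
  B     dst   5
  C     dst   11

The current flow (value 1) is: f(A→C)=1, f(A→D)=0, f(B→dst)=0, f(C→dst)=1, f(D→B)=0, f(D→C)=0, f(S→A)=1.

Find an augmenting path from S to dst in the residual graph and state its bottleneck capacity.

Residual along S→A→D→C→dst: S→A: 5, A→D: 12, D→C: 12, C→dst: 10.
Bottleneck = min = 5.

S→A→D→C→dst, bottleneck 5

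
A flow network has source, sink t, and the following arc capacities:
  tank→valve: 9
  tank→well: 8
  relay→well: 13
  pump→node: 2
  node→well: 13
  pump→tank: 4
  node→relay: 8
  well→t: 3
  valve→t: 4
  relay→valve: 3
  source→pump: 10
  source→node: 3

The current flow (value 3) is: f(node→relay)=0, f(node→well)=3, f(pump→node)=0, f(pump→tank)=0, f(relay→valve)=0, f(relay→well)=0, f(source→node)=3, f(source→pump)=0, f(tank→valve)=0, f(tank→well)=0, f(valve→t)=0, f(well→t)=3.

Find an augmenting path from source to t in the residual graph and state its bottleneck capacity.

source→pump→tank→valve→t, bottleneck 4

Residual along source→pump→tank→valve→t: source→pump: 10, pump→tank: 4, tank→valve: 9, valve→t: 4.
Bottleneck = min = 4.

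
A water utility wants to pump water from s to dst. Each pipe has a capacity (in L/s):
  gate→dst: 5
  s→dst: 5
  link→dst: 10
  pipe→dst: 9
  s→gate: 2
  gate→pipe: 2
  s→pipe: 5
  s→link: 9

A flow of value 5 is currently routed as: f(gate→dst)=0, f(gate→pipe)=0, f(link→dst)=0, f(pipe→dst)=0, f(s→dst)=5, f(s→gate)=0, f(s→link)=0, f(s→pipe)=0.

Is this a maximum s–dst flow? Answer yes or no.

No

Residual path s→gate→dst has bottleneck 2 > 0.
Pushing 2 along it raises the flow to 7, so the given flow is not maximum.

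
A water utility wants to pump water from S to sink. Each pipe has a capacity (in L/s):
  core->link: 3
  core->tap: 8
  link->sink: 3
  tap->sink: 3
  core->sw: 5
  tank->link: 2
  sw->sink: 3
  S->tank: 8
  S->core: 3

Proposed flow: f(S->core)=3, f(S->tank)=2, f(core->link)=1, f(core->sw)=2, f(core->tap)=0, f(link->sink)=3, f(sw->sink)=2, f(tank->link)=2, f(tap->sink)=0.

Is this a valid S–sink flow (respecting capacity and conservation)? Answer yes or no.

Yes

Every edge has 0 ≤ f(e) ≤ cap(e).
At each intermediate node, inflow equals outflow.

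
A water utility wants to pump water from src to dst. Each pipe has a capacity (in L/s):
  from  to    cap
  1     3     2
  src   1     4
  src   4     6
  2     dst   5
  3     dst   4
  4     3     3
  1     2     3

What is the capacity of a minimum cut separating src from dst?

Max flow = 7 (via 3 augmenting paths).
In the residual at optimum, the set reachable from src is {4, src}.
Cut edges: src→1 (cap 4), 4→3 (cap 3). Sum = 7.

7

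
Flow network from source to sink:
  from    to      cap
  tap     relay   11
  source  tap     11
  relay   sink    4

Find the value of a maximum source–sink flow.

Augment source->tap->relay->sink: bottleneck 4. Total 4.
No augmenting path remains in the residual graph.

4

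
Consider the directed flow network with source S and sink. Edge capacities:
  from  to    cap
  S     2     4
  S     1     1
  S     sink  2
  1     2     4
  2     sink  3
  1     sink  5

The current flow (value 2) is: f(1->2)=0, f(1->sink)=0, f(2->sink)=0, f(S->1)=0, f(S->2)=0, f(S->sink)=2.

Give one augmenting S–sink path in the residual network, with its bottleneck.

S->1->sink, bottleneck 1

Residual along S->1->sink: S->1: 1, 1->sink: 5.
Bottleneck = min = 1.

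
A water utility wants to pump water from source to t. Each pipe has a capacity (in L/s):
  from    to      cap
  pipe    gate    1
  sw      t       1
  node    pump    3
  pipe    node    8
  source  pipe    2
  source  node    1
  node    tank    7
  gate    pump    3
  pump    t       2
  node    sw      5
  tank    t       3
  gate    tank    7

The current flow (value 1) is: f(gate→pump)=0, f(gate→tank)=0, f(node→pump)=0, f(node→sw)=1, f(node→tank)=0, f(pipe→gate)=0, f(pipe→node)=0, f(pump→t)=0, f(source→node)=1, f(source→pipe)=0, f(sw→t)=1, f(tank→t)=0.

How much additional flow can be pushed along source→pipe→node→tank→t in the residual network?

Residual capacities along the path: source→pipe: 2, pipe→node: 8, node→tank: 7, tank→t: 3.
Minimum is 2.

2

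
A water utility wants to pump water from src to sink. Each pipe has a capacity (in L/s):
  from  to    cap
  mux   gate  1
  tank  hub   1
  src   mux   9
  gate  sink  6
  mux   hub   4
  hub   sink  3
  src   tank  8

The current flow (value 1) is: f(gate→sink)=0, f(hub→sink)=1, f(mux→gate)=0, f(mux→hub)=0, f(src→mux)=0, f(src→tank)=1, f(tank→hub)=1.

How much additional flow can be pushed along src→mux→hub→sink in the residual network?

2

Residual capacities along the path: src→mux: 9, mux→hub: 4, hub→sink: 2.
Minimum is 2.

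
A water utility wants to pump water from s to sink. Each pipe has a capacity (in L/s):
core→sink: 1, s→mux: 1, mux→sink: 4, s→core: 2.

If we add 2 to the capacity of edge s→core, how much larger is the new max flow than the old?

0

Original max flow = 2.
Edge s→core does not cross the min cut (source side {core, s}), so extra capacity there cannot help.
New max flow = 2. Increase = 0.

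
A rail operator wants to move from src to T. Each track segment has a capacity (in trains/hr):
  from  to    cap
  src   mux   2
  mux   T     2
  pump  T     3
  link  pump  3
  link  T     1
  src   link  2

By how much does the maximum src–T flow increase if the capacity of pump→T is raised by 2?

0

Original max flow = 4.
Edge pump→T does not cross the min cut (source side {src}), so extra capacity there cannot help.
New max flow = 4. Increase = 0.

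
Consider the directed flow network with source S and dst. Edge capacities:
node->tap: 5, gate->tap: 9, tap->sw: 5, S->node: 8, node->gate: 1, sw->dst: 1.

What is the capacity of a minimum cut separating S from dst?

1

Max flow = 1 (via 1 augmenting path).
In the residual at optimum, the set reachable from S is {S, gate, node, sw, tap}.
Cut edges: sw->dst (cap 1). Sum = 1.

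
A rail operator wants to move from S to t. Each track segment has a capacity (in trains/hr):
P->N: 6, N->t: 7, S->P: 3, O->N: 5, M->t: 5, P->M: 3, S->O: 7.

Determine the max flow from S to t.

Augment S->O->N->t: bottleneck 5. Total 5.
Augment S->P->N->t: bottleneck 2. Total 7.
Augment S->P->M->t: bottleneck 1. Total 8.
No augmenting path remains in the residual graph.

8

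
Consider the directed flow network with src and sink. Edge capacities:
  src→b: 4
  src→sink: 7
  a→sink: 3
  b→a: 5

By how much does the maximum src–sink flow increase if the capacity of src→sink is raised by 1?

Original max flow = 10.
After raising cap(src→sink), augmenting paths through that edge carry 1 more unit.
New max flow = 11. Increase = 1.

1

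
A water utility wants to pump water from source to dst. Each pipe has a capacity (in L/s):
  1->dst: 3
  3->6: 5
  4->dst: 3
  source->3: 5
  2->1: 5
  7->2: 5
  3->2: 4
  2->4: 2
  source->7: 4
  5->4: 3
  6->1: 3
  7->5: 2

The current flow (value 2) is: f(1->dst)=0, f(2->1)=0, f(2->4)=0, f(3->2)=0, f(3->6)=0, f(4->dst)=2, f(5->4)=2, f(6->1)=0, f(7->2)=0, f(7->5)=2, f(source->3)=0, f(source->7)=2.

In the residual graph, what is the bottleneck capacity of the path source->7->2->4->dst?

Residual capacities along the path: source->7: 2, 7->2: 5, 2->4: 2, 4->dst: 1.
Minimum is 1.

1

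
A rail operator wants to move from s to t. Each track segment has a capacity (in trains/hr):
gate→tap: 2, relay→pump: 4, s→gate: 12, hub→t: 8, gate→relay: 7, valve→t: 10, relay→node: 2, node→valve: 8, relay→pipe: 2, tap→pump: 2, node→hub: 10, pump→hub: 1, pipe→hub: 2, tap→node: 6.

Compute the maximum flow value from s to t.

Augment s→gate→relay→pipe→hub→t: bottleneck 2. Total 2.
Augment s→gate→relay→pump→hub→t: bottleneck 1. Total 3.
Augment s→gate→relay→node→valve→t: bottleneck 2. Total 5.
Augment s→gate→tap→node→valve→t: bottleneck 2. Total 7.
No augmenting path remains in the residual graph.

7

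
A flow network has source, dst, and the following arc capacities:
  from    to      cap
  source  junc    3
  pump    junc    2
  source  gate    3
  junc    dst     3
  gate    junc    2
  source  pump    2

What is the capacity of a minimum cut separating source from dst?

Max flow = 3 (via 1 augmenting path).
In the residual at optimum, the set reachable from source is {gate, junc, pump, source}.
Cut edges: junc→dst (cap 3). Sum = 3.

3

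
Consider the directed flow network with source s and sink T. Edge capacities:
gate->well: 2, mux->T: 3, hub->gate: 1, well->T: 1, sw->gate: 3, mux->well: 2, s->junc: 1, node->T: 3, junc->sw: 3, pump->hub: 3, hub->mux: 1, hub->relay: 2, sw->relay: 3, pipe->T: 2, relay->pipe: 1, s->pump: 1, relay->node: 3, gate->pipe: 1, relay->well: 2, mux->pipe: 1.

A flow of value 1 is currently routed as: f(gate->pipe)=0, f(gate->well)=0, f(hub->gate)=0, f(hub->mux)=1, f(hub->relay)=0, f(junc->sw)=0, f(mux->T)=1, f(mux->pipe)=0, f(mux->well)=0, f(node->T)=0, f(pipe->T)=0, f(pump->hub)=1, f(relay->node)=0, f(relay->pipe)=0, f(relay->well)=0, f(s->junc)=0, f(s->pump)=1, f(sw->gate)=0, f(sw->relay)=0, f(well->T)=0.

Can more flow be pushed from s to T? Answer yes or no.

Residual path s->junc->sw->relay->node->T has bottleneck 1 > 0.
Pushing 1 along it raises the flow to 2, so the given flow is not maximum.

Yes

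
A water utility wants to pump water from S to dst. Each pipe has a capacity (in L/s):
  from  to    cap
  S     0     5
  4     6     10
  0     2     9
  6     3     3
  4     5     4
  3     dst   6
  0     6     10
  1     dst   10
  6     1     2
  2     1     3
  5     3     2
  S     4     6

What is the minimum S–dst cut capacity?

Max flow = 10 (via 4 augmenting paths).
In the residual at optimum, the set reachable from S is {0, 2, 4, 5, 6, S}.
Cut edges: 2->1 (cap 3), 6->1 (cap 2), 6->3 (cap 3), 5->3 (cap 2). Sum = 10.

10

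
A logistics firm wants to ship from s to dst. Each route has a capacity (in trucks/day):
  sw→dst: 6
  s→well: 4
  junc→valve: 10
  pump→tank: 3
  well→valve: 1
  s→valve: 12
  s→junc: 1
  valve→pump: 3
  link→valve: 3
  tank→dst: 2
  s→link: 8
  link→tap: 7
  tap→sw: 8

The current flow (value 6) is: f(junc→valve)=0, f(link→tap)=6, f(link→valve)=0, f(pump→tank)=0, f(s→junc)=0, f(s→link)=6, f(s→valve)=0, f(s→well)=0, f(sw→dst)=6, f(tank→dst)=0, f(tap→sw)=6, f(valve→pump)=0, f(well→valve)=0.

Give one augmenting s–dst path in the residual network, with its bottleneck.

Residual along s→valve→pump→tank→dst: s→valve: 12, valve→pump: 3, pump→tank: 3, tank→dst: 2.
Bottleneck = min = 2.

s→valve→pump→tank→dst, bottleneck 2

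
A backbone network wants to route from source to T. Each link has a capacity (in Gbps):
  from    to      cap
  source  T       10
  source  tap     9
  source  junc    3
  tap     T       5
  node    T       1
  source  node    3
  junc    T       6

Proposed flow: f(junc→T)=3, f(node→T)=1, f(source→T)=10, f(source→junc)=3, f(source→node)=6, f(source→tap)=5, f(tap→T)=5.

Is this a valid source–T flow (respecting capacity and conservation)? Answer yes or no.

No

Capacity violated on source→node: flow 6 > capacity 3.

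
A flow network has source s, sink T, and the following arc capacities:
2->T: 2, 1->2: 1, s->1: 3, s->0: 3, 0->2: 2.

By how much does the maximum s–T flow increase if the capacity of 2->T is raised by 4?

1

Original max flow = 2.
After raising cap(2->T), augmenting paths through that edge carry 1 more unit.
New max flow = 3. Increase = 1.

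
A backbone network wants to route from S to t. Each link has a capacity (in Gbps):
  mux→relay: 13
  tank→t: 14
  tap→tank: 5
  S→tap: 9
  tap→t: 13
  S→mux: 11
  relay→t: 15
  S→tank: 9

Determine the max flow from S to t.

Augment S→tap→t: bottleneck 9. Total 9.
Augment S→tank→t: bottleneck 9. Total 18.
Augment S→mux→relay→t: bottleneck 11. Total 29.
No augmenting path remains in the residual graph.

29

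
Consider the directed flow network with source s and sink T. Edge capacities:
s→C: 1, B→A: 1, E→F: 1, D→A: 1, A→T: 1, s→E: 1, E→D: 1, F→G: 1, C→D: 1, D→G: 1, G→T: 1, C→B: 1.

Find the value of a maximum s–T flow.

2

Augment s→E→F→G→T: bottleneck 1. Total 1.
Augment s→C→D→A→T: bottleneck 1. Total 2.
No augmenting path remains in the residual graph.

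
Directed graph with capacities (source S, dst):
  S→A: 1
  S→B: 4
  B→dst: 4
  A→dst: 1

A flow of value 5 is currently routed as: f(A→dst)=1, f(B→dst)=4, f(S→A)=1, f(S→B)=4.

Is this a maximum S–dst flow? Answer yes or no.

Yes

Residual reachable from S: {S}; dst is not reachable.
Saturated cut: S→A, S→B with total capacity 5 = current flow value. Flow is maximum.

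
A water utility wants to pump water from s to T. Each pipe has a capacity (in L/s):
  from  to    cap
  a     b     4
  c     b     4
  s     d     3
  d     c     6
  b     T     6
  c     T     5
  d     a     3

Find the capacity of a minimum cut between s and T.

3

Max flow = 3 (via 1 augmenting path).
In the residual at optimum, the set reachable from s is {s}.
Cut edges: s->d (cap 3). Sum = 3.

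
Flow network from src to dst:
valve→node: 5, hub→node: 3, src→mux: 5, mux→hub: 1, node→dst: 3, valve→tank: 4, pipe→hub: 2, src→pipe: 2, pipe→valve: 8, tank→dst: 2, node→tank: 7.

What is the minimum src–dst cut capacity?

3

Max flow = 3 (via 2 augmenting paths).
In the residual at optimum, the set reachable from src is {mux, src}.
Cut edges: src→pipe (cap 2), mux→hub (cap 1). Sum = 3.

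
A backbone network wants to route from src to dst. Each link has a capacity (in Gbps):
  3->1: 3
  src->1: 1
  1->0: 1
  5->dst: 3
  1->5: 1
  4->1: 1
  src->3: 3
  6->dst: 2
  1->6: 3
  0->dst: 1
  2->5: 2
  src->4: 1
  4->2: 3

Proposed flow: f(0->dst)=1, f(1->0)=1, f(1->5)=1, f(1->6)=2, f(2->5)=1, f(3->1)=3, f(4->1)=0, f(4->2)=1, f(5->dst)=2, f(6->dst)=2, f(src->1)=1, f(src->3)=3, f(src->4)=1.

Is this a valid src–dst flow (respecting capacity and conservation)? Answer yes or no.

Every edge has 0 ≤ f(e) ≤ cap(e).
At each intermediate node, inflow equals outflow.

Yes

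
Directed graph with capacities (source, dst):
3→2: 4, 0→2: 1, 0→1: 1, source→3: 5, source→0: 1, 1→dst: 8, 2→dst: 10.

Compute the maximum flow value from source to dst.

5

Augment source→3→2→dst: bottleneck 4. Total 4.
Augment source→0→2→dst: bottleneck 1. Total 5.
No augmenting path remains in the residual graph.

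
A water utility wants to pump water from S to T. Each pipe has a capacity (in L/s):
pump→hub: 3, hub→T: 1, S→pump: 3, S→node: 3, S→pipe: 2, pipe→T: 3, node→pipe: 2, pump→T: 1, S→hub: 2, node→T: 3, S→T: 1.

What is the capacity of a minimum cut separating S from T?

Max flow = 8 (via 5 augmenting paths).
In the residual at optimum, the set reachable from S is {S, hub, pump}.
Cut edges: S→node (cap 3), S→pipe (cap 2), S→T (cap 1), pump→T (cap 1), hub→T (cap 1). Sum = 8.

8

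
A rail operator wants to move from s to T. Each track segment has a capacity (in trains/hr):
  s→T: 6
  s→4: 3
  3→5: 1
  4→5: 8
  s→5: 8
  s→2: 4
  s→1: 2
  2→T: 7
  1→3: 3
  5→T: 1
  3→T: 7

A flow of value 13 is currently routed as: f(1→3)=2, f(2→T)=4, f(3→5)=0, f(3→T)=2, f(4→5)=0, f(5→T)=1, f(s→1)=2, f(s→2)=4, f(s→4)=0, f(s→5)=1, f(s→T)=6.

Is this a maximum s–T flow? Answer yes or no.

Yes

Residual reachable from s: {4, 5, s}; T is not reachable.
Saturated cut: s→1, s→2, s→T, 5→T with total capacity 13 = current flow value. Flow is maximum.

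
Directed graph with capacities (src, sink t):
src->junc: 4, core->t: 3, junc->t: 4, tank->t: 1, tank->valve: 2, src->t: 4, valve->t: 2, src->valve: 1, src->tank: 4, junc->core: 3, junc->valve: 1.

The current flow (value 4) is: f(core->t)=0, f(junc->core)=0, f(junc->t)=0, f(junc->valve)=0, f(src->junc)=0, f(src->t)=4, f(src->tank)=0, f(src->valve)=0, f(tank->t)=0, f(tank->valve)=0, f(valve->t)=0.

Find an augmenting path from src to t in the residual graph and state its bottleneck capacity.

src->junc->t, bottleneck 4

Residual along src->junc->t: src->junc: 4, junc->t: 4.
Bottleneck = min = 4.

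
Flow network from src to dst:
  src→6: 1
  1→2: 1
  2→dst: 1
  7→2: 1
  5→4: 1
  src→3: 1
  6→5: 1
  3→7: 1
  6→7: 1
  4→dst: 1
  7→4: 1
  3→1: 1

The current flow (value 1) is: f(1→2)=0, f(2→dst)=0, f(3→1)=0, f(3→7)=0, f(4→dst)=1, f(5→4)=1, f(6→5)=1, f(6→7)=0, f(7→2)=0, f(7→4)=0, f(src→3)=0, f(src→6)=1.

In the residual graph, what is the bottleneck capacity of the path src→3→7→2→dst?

Residual capacities along the path: src→3: 1, 3→7: 1, 7→2: 1, 2→dst: 1.
Minimum is 1.

1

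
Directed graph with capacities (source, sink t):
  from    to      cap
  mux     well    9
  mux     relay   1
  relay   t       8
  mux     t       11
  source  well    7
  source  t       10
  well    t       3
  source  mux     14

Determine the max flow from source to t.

Augment source->t: bottleneck 10. Total 10.
Augment source->mux->t: bottleneck 11. Total 21.
Augment source->well->t: bottleneck 3. Total 24.
Augment source->mux->relay->t: bottleneck 1. Total 25.
No augmenting path remains in the residual graph.

25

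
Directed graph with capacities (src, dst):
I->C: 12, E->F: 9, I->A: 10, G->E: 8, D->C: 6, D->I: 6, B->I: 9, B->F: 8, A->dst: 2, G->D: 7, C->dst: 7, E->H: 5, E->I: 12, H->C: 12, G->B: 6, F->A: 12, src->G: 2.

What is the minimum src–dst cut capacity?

Max flow = 2 (via 1 augmenting path).
In the residual at optimum, the set reachable from src is {src}.
Cut edges: src->G (cap 2). Sum = 2.

2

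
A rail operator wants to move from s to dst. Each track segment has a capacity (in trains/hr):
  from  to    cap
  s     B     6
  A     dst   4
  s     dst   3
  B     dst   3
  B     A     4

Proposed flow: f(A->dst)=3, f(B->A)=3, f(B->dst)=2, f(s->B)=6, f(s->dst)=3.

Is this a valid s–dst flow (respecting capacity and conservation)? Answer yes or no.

Conservation fails at B: inflow 6 ≠ outflow 5.

No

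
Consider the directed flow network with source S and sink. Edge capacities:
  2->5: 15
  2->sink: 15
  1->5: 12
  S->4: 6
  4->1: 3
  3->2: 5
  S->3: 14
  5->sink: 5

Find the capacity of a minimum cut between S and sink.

8

Max flow = 8 (via 2 augmenting paths).
In the residual at optimum, the set reachable from S is {3, 4, S}.
Cut edges: 4->1 (cap 3), 3->2 (cap 5). Sum = 8.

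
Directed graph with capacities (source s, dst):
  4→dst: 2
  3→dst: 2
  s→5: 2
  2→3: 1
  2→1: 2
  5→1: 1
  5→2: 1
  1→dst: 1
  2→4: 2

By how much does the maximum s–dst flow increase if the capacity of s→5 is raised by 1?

0

Original max flow = 2.
Even with extra capacity on s→5, another cut of capacity 2 remains binding.
New max flow = 2. Increase = 0.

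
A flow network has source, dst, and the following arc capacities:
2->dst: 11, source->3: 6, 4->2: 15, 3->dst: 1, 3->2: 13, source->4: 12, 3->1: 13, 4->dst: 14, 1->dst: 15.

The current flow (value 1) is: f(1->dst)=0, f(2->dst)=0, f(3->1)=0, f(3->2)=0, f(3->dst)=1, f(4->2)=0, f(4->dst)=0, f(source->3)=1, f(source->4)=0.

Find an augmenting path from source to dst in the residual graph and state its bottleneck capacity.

Residual along source->4->dst: source->4: 12, 4->dst: 14.
Bottleneck = min = 12.

source->4->dst, bottleneck 12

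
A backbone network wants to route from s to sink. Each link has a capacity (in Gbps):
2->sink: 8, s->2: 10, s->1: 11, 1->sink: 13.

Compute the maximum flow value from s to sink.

Augment s->2->sink: bottleneck 8. Total 8.
Augment s->1->sink: bottleneck 11. Total 19.
No augmenting path remains in the residual graph.

19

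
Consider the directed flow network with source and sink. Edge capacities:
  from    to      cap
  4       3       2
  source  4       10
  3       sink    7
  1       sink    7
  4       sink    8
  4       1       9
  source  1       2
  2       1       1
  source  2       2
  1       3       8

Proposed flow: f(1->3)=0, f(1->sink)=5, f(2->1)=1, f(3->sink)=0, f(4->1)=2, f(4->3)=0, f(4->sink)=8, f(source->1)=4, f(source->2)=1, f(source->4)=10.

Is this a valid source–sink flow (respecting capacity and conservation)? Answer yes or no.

Capacity violated on source->1: flow 4 > capacity 2.

No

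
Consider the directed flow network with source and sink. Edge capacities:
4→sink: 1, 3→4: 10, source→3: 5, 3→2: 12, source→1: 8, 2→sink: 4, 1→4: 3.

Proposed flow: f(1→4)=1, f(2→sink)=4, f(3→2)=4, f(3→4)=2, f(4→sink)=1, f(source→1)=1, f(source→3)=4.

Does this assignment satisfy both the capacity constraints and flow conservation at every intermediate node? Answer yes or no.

No

Conservation fails at 3: inflow 4 ≠ outflow 6.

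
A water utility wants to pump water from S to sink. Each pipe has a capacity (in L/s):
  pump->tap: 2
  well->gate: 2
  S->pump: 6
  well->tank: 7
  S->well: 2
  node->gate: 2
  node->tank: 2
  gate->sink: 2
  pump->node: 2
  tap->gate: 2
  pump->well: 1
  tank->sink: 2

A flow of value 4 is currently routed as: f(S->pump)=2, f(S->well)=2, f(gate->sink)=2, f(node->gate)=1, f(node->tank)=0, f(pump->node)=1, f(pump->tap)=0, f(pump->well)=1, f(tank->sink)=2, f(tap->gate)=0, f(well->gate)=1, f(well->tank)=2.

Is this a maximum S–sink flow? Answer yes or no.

Residual reachable from S: {S, gate, node, pump, tank, tap, well}; sink is not reachable.
Saturated cut: tank->sink, gate->sink with total capacity 4 = current flow value. Flow is maximum.

Yes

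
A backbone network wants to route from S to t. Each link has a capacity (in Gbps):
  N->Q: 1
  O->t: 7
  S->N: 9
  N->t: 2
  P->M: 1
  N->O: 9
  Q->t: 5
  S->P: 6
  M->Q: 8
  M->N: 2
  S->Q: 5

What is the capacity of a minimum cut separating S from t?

Max flow = 14 (via 3 augmenting paths).
In the residual at optimum, the set reachable from S is {M, N, O, P, Q, S}.
Cut edges: N->t (cap 2), O->t (cap 7), Q->t (cap 5). Sum = 14.

14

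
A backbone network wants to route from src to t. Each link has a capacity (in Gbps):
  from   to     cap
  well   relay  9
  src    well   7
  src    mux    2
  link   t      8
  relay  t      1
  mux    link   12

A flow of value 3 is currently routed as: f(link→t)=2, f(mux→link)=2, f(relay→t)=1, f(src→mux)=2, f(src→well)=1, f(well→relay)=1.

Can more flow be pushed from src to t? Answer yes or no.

No

Residual reachable from src: {relay, src, well}; t is not reachable.
Saturated cut: src→mux, relay→t with total capacity 3 = current flow value. Flow is maximum.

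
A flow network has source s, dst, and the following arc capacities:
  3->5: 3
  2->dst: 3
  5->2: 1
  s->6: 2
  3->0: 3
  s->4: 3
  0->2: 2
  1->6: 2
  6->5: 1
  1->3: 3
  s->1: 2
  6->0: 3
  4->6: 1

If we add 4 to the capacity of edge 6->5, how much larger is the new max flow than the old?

Original max flow = 3.
Edge 6->5 does not cross the min cut (source side {0, 1, 3, 4, 5, 6, s}), so extra capacity there cannot help.
New max flow = 3. Increase = 0.

0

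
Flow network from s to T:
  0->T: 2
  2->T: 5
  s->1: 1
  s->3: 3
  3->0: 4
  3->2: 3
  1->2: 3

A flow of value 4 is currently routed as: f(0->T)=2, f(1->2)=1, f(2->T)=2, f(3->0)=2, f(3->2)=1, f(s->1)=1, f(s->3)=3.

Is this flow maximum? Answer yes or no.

Residual reachable from s: {s}; T is not reachable.
Saturated cut: s->3, s->1 with total capacity 4 = current flow value. Flow is maximum.

Yes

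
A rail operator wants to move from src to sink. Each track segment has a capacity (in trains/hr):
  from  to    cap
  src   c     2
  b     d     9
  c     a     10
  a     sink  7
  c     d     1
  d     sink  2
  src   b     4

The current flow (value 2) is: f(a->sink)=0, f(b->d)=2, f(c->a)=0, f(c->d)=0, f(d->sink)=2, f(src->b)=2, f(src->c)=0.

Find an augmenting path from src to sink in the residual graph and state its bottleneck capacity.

Residual along src->c->a->sink: src->c: 2, c->a: 10, a->sink: 7.
Bottleneck = min = 2.

src->c->a->sink, bottleneck 2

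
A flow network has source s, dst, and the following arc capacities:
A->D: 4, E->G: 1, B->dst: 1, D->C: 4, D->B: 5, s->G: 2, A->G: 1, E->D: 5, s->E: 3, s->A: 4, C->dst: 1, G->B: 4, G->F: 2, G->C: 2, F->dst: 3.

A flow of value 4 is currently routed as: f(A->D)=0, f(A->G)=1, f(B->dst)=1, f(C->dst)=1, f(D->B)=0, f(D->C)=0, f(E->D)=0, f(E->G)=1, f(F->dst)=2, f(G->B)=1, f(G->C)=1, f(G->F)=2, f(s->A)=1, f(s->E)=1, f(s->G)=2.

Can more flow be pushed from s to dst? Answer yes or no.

Residual reachable from s: {A, B, C, D, E, G, s}; dst is not reachable.
Saturated cut: G->F, C->dst, B->dst with total capacity 4 = current flow value. Flow is maximum.

No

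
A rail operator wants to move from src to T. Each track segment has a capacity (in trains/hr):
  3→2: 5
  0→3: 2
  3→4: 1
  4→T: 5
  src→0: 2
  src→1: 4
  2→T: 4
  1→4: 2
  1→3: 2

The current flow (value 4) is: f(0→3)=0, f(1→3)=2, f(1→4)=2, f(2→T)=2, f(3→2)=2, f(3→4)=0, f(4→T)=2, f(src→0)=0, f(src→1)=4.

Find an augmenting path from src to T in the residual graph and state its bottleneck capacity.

Residual along src→0→3→2→T: src→0: 2, 0→3: 2, 3→2: 3, 2→T: 2.
Bottleneck = min = 2.

src→0→3→2→T, bottleneck 2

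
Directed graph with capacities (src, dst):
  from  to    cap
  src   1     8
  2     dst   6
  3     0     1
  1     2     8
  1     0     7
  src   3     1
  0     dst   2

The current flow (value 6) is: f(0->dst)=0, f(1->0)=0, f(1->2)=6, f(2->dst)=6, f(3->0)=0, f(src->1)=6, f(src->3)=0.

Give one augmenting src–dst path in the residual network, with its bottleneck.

Residual along src->1->0->dst: src->1: 2, 1->0: 7, 0->dst: 2.
Bottleneck = min = 2.

src->1->0->dst, bottleneck 2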